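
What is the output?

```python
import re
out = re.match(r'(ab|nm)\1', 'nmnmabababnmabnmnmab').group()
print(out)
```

`re.match` won't scan ahead — the pattern has to work from the very first character.
The match spans [0:4] → 'nmnm'.

nmnm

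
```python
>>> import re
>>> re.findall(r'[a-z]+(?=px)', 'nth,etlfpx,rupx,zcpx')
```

['etlf', 'ru', 'zc']

Lookahead/lookbehind check context without consuming it, so the matched span excludes the asserted characters.
Matches: at [4:8] → 'etlf'; at [11:13] → 'ru'; at [16:18] → 'zc'.
No capturing groups, so `findall` returns the 3 full match strings.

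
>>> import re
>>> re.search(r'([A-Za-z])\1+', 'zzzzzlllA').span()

A backreference is literal: `\1` must see the identical characters the first group matched.
`re.search` tries every starting position until one works.
The match spans [0:5] → 'zzzzz'.
Captured: group 1 = 'z'.

(0, 5)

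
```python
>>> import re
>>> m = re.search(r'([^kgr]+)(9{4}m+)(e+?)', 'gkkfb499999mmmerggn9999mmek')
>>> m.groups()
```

Pattern: one or more of any character except [kgr] (captured); then exactly 4 of a literal '9', then one or more of the literal 'm' (captured); then one or more of a literal 'e' (lazy) (captured).
`re.search` scans for the first position where the pattern succeeds.
The match spans [3:15] → 'fb499999mmme'.
Captured: group 1 = 'fb49', group 2 = '9999mmm', group 3 = 'e'.

('fb49', '9999mmm', 'e')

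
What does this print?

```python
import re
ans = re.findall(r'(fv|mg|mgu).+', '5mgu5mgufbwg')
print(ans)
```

['mg']

Alternation isn't longest-match — the leftmost alternative that fits at this position is chosen.
Matches: at [1:12] match 'mgu5mgufbwg', group 1 = 'mg'.
With a single group, `findall` returns only what that group captured — 1 item.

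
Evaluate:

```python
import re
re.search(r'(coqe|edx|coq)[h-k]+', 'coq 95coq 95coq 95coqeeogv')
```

None

Unlike `match`, `search` isn't anchored — it looks for the pattern anywhere in the string.
Here the pattern never matches, so the call returns None.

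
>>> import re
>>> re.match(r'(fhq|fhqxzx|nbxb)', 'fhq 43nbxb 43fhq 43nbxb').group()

'fhq'

`re.match` won't scan ahead — the pattern has to work from the very first character.
The match spans [0:3] → 'fhq'.
Captured: group 1 = 'fhq'.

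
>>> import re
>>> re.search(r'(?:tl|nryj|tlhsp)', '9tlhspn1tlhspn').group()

'tl'

The regex engine tests alternatives in the order written; an earlier branch that matches wins even if a later one would match more.
`re.search` tries every starting position until one works.
The match spans [1:3] → 'tl'.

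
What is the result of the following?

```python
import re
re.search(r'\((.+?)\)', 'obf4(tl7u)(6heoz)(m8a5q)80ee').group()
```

With the lazy modifier that quantifier settles for the fewest repetitions that let the rest of the pattern succeed (the atoms after it are unaffected and can still be greedy).
`re.search` tries every starting position until one works.
The match spans [4:10] → '(tl7u)'.
Captured: group 1 = 'tl7u'.

'(tl7u)'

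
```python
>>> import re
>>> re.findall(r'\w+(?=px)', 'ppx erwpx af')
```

['p', 'erw']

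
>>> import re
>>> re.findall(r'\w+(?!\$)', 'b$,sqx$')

['sq']

A negative assertion filters positions out without eating any characters.
Scanning left to right: at [3:5] → 'sq'.
No capturing groups, so `findall` returns the 1 full match string.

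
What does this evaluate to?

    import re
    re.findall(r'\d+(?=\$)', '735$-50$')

['735', '50']

The `(?=…)`/`(?<=…)` assertion just peeks at neighbouring text; it doesn't advance the match position.
Scanning left to right: at [0:3] → '735'; at [5:7] → '50'.
No capturing groups, so `findall` returns the 2 full match strings.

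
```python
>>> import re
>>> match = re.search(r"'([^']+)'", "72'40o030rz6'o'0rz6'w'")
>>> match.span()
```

(2, 13)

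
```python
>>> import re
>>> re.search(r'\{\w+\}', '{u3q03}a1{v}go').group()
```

'{u3q03}'

`re.search` scans for the first position where the pattern succeeds.
The match spans [0:7] → '{u3q03}'.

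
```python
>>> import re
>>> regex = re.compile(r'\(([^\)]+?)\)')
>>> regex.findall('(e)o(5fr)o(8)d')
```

One capturing group, so `findall` returns just the captured substring from each match — 3 in all.

['e', '5fr', '8']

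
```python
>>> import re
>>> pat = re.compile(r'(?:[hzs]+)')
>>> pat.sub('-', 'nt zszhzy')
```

'nt -y'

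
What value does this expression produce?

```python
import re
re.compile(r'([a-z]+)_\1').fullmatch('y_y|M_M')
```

None

`re.fullmatch` is like wrapping the pattern in `^…$` (in single-line mode).
Here the string isn't matched end-to-end, so the call returns None.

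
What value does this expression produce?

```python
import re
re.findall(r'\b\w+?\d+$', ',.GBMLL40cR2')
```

This matches a word boundary (`\b`, zero-width); then one or more of a word character (lazy); then one or more of a digit; then anchored at the end.
`findall` yields the raw match text (1 of them) because the pattern has no groups.

['GBMLL40cR2']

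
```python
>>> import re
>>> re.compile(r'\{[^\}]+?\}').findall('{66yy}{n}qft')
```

['{66yy}', '{n}']

Since nothing is captured, `findall` lists the 2 matched substrings directly.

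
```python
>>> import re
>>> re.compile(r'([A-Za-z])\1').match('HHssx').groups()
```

The match spans [0:2] → 'HH'.
Captured: group 1 = 'H'.

('H',)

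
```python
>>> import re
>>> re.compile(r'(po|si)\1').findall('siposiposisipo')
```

['si']

`\1` is not a pattern — it's the concrete string captured by group 1, re-applied verbatim.
One capturing group, so `findall` returns just the captured substring from the one match — 1 in all.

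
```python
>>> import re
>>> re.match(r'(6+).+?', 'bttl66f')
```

`re.match` won't scan ahead — the pattern has to work from the very first character.
Here position 0 doesn't satisfy it, so the call returns None.

None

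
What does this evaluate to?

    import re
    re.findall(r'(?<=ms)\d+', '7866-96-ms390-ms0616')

['390', '0616']

Because the assertion is zero-width, the text it checks is not consumed and won't appear in the result.
`findall` yields the raw match text (2 of them) because the pattern has no groups.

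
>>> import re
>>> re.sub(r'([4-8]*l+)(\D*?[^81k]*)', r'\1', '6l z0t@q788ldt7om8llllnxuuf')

Each match is replaced using the text its own group 1 captured.

'6l88l8llll'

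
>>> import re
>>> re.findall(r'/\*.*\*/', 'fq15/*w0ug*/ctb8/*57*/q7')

['/*w0ug*/ctb8/*57*/']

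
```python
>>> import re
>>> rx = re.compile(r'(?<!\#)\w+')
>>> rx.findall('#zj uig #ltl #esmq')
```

['j', 'uig', 'tl', 'smq']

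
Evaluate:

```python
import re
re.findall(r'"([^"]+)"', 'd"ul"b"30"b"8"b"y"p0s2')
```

['ul', '30', '8', 'y']

Scanning left to right: at [1:5] match '"ul"', group 1 = 'ul'; at [6:10] match '"30"', group 1 = '30'; at [11:14] match '"8"', group 1 = '8'; at [15:18] match '"y"', group 1 = 'y'.
Because there's exactly one group, `findall` drops the full match and keeps group 1 from each hit.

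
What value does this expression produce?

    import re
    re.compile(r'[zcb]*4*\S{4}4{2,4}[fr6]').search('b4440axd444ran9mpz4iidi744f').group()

Pattern: zero or more of one of [zcb], then zero or more of a literal '4'; then exactly 4 of a non-whitespace character, then 2 to 4 of the literal '4', then one of [fr6].
`search` walks the string left to right and returns the first match it finds.
The match spans [0:12] → 'b4440axd444r'.

'b4440axd444r'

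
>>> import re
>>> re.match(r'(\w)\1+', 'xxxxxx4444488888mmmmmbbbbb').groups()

The match spans [0:6] → 'xxxxxx'.
Captured: group 1 = 'x'.

('x',)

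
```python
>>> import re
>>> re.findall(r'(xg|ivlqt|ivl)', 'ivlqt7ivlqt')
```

Alternation tries branches left to right and keeps the first one that lets the overall match succeed at that position.
Matches: at [0:5] match 'ivlqt', group 1 = 'ivlqt'; at [6:11] match 'ivlqt', group 1 = 'ivlqt'.
`findall` collects group 1 from each match (2 total).

['ivlqt', 'ivlqt']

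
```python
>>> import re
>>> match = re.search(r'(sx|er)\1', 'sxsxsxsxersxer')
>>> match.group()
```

'sxsx'

`\1` is not a pattern — it's the concrete string captured by group 1, re-applied verbatim.
`search` walks the string left to right and returns the first match it finds.
The match spans [0:4] → 'sxsx'.
Captured: group 1 = 'sx'.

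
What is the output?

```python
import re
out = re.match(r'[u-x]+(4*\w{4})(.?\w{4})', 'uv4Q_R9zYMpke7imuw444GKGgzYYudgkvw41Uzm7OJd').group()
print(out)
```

`match` is anchored at position 0; if the pattern doesn't fit there, it returns None.
The match spans [0:12] → 'uv4Q_R9zYMpk'.

uv4Q_R9zYMpk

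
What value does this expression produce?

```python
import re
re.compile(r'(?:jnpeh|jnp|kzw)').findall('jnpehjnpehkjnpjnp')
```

['jnpeh', 'jnpeh', 'jnp', 'jnp']

Branches in `(...|...)` are attempted left-to-right; the first branch that allows the whole pattern to succeed is taken.
Scanning left to right: at [0:5] → 'jnpeh'; at [5:10] → 'jnpeh'; at [11:14] → 'jnp'; at [14:17] → 'jnp'.
Since nothing is captured, `findall` lists the 4 matched substrings directly.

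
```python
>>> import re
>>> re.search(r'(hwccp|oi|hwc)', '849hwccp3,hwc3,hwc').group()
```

'hwccp'

Alternation tries branches left to right and keeps the first one that lets the overall match succeed at that position.
The match spans [3:8] → 'hwccp'.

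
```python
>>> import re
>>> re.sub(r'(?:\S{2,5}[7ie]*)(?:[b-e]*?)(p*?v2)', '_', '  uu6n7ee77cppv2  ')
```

'  _  '

Pattern: 2 to 5 of a non-whitespace character, then zero or more of one of [7ie] (non-capturing group); then zero or more of a character in [b-e] (lazy) (non-capturing group); then zero or more of a literal 'p' (lazy), then the literal 'v2' (captured).
Matches: at [2:16] → 'uu6n7ee77cppv2'.
`sub` substitutes '_' at each match site.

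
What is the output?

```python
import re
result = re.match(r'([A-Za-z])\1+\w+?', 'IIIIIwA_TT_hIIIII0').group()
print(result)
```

`re.match` won't scan ahead — the pattern has to work from the very first character.
The match spans [0:6] → 'IIIIIw'.

IIIIIw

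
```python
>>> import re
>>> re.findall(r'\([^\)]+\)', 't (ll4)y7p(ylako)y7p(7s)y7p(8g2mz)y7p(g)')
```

['(ll4)', '(ylako)', '(7s)', '(8g2mz)', '(g)']

With no groups in the pattern, `findall` gives back each whole match — 5 here.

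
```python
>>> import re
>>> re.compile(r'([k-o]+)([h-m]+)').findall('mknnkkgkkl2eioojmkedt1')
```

2 groups means each result is a tuple of 2 captured strings — 3 here.

[('mknnk', 'k'), ('kk', 'l'), ('oo', 'jmk')]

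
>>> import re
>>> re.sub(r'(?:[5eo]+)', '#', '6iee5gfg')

Pattern: one or more of one of [5eo] (non-capturing group).
Matches: at [2:5] → 'ee5'.
Each match is replaced by '#'.

'6i#gfg'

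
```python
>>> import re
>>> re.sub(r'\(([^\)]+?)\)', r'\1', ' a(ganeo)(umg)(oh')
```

' aganeoumg(oh'

Matches: at [2:9] → '(ganeo)'; at [9:14] → '(umg)'.
The replacement refers to a captured group, so each match is rewritten using its own captured text.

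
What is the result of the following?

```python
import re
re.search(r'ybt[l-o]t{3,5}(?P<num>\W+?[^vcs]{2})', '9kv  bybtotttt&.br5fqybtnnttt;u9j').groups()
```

The match spans [6:17] → 'ybtotttt&.b'.
Captured: group 1 = '&.b'.

('&.b',)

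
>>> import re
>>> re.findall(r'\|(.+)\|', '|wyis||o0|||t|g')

['wyis||o0|||t']

One capturing group, so `findall` returns just the captured substring from the one match — 1 in all.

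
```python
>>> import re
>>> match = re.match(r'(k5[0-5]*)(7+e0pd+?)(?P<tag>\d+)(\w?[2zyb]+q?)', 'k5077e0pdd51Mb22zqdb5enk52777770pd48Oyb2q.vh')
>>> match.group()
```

This matches the literal 'k5', then zero or more of a character in [0-5] (captured); then one or more of a literal '7', then the literal 'e0p', then one or more of a literal 'd' (lazy) (captured); then one or more of a digit (captured as 'tag'); then optionally a word character, then one or more of one of [2zyb], then optionally the literal 'q' (captured).
`match` is anchored at position 0; if the pattern doesn't fit there, it returns None.
The match spans [0:18] → 'k5077e0pdd51Mb22zq'.
Captured: group 1 = 'k50', group 2 = '77e0pdd', group 3 = '51', group 4 = 'Mb22zq'.

'k5077e0pdd51Mb22zq'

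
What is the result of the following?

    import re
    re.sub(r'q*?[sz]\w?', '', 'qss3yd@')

'3yd@'

`sub` substitutes '' at each match site.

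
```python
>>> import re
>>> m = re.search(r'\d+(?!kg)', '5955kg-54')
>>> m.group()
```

'595'

`(?!…)`/`(?<!…)` only lets a position through if the neighbouring text does NOT match; no characters are consumed.
Unlike `match`, `search` isn't anchored — it looks for the pattern anywhere in the string.
The match spans [0:3] → '595'.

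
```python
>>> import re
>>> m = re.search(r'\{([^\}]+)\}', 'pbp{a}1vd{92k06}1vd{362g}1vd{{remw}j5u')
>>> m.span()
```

The match spans [3:6] → '{a}'.

(3, 6)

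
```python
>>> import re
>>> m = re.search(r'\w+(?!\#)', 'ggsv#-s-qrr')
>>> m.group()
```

'ggs'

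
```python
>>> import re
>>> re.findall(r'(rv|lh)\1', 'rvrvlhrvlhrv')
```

['rv']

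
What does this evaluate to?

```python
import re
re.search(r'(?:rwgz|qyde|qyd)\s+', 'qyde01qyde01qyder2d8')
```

None

Unlike `match`, `search` isn't anchored — it looks for the pattern anywhere in the string.
Here the pattern never matches, so the call returns None.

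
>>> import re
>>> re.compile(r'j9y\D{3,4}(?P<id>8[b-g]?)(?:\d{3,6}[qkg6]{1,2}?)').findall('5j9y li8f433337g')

With a single group, `findall` returns only what that group captured — 1 item.

['8f']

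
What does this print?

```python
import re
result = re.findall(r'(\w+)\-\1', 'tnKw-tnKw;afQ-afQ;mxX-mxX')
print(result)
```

`\1` has to match the exact text group 1 already captured.
Walking the string: at [0:9] match 'tnKw-tnKw', group 1 = 'tnKw'; at [10:17] match 'afQ-afQ', group 1 = 'afQ'; at [18:25] match 'mxX-mxX', group 1 = 'mxX'.
`findall` collects group 1 from each match (3 total).

['tnKw', 'afQ', 'mxX']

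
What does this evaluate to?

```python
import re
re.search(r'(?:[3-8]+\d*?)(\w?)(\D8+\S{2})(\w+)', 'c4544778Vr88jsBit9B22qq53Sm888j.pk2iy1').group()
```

'4544778Vr88jsBit9B22qq53Sm888j'

The match spans [1:31] → '4544778Vr88jsBit9B22qq53Sm888j'.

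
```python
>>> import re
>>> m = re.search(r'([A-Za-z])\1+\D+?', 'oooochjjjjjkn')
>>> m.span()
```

`\1` has to match the exact text group 1 already captured.
The match spans [0:5] → 'ooooc'.

(0, 5)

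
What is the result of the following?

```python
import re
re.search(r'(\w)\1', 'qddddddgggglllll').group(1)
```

'd'

The match spans [1:3] → 'dd'.
Captured: group 1 = 'd'.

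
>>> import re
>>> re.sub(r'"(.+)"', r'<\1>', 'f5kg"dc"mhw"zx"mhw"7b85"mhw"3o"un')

'f5kg<dc"mhw"zx"mhw"7b85"mhw"3o>un'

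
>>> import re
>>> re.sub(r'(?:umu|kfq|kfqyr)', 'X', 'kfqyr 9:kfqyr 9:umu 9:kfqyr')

'Xyr 9:Xyr 9:X 9:Xyr'

`|` is ordered: at each position the engine commits to the first alternative that works.
Matches: at [0:3] → 'kfq'; at [8:11] → 'kfq'; at [16:19] → 'umu'; at [22:25] → 'kfq'.
Each match is replaced by 'X'.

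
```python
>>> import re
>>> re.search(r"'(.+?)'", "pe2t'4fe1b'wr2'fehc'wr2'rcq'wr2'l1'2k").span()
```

With the lazy modifier that quantifier settles for the fewest repetitions that let the rest of the pattern succeed (the atoms after it are unaffected and can still be greedy).
`search` walks the string left to right and returns the first match it finds.
The match spans [4:11] → "'4fe1b'".
Captured: group 1 = '4fe1b'.

(4, 11)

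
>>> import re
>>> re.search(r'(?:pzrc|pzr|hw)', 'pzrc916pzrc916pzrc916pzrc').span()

Alternation tries branches left to right and keeps the first one that lets the overall match succeed at that position.
`search` walks the string left to right and returns the first match it finds.
The match spans [0:4] → 'pzrc'.

(0, 4)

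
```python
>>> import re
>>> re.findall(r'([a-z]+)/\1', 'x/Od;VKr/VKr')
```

[]

After group 1 captures some text, `\1` only succeeds where that same text appears again.
One capturing group, so `findall` returns just the captured substring from each match — 0 in all.
Nothing in the string satisfies the pattern, so the list is empty.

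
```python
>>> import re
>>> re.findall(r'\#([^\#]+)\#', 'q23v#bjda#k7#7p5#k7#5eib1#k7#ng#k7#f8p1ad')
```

['bjda', '7p5', '5eib1', 'ng']

Scanning left to right: at [4:10] match '#bjda#', group 1 = 'bjda'; at [12:17] match '#7p5#', group 1 = '7p5'; at [19:26] match '#5eib1#', group 1 = '5eib1'; at [28:32] match '#ng#', group 1 = 'ng'.
One capturing group, so `findall` returns just the captured substring from each match — 4 in all.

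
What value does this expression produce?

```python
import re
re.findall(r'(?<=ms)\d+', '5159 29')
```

With no groups in the pattern, `findall` gives back each whole match — 0 here.
Nothing in the string satisfies the pattern, so the list is empty.

[]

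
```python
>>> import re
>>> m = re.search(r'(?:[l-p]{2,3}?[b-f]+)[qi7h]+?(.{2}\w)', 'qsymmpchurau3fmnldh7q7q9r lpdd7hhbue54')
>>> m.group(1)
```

'ura'

The pattern matches 2 to 3 of a character in [l-p] (lazy), then one or more of a character in [b-f] (non-capturing group); then one or more of one of [qi7h] (lazy); then exactly 2 of any character, then a word character (captured).
`re.search` scans for the first position where the pattern succeeds.
The match spans [3:11] → 'mmpchura'.
Captured: group 1 = 'ura'.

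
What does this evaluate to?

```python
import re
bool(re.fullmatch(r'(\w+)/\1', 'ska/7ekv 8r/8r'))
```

False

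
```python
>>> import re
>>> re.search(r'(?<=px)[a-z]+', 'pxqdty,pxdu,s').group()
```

'qdty'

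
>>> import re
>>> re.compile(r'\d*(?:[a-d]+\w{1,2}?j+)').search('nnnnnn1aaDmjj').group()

'1aaDmjj'

The pattern matches zero or more of a digit; then one or more of a character in [a-d], then 1 to 2 of a word character (lazy), then one or more of the literal 'j' (non-capturing group).
The match spans [6:13] → '1aaDmjj'.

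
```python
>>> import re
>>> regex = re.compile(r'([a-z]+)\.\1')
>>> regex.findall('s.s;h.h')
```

`\1` is not a pattern — it's the concrete string captured by group 1, re-applied verbatim.
With a single group, `findall` returns only what that group captured — 2 items.

['s', 'h']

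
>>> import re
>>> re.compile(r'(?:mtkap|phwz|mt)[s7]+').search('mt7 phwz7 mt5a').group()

'mt7'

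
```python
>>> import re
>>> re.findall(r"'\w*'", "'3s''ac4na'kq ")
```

["'3s'", "'ac4na'"]

Matches: at [0:4] → "'3s'"; at [4:11] → "'ac4na'".
No capturing groups, so `findall` returns the 2 full match strings.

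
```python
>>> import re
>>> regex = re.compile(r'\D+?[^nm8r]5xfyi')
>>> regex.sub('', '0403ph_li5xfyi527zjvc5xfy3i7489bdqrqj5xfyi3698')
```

'0403527zjvc5xfy3i74893698'

This matches one or more of a non-digit (lazy); then any character except [nm8r], then the literal '5x', then the literal 'fyi'.
Matches: at [4:14] → 'ph_li5xfyi'; at [31:42] → 'bdqrqj5xfyi'.
`sub` substitutes '' at each match site.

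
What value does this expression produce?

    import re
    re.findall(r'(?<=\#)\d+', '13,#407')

The `(?=…)`/`(?<=…)` assertion just peeks at neighbouring text; it doesn't advance the match position.
`findall` yields the raw match text (1 of them) because the pattern has no groups.

['407']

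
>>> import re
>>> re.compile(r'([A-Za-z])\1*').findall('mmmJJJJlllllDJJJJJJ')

['m', 'J', 'l', 'D', 'J']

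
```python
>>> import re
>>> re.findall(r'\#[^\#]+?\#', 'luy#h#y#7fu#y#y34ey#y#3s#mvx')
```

Since nothing is captured, `findall` lists the 4 matched substrings directly.

['#h#', '#7fu#', '#y34ey#', '#3s#']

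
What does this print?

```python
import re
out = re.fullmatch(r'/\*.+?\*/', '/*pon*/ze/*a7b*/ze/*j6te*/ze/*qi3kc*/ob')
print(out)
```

None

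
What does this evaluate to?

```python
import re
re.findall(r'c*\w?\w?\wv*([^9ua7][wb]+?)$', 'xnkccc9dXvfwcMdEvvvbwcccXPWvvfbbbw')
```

The pattern matches zero or more of the literal 'c', then optionally a word character; then optionally a word character, then a word character, then zero or more of the literal 'v'; then any character except [9ua7], then one or more of one of [wb] (lazy) (captured); then anchored at the end.
Scanning left to right: at [21:34] match 'cccXPWvvfbbbw', group 1 = 'fbbbw'.
With a single group, `findall` returns only what that group captured — 1 item.

['fbbbw']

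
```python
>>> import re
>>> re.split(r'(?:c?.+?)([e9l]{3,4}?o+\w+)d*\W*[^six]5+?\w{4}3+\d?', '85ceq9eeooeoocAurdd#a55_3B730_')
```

['', '9eeooeoocAurdd', '_']

The pattern matches optionally a literal 'c', then one or more of any character (lazy) (non-capturing group); then 3 to 4 of one of [e9l] (lazy), then one or more of the literal 'o', then one or more of a word character (captured); then zero or more of the literal 'd', then zero or more of a non-word character, then any character except [six]; then one or more of a literal '5' (lazy); then exactly 4 of a word character, then one or more of the literal '3', then optionally a digit.
Matches to split on: at [0:29] → '85ceq9eeooeoocAurdd#a55_3B730'.
Because the pattern has a capturing group, `split` also inserts each captured text between the pieces.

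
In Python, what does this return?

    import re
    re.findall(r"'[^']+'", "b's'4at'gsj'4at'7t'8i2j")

["'s'", "'gsj'", "'7t'"]

Walking the string: at [1:4] → "'s'"; at [7:12] → "'gsj'"; at [15:19] → "'7t'".
No capturing groups, so `findall` returns the 3 full match strings.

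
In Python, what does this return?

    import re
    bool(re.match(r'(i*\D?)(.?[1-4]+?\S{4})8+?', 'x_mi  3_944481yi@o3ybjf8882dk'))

False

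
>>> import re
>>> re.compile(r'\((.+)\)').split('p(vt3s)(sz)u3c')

['p', 'vt3s)(sz', 'u3c']

The group in the pattern means `split` returns the separators' captures alongside the pieces.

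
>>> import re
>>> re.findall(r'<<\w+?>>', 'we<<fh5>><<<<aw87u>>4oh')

['<<fh5>>', '<<aw87u>>']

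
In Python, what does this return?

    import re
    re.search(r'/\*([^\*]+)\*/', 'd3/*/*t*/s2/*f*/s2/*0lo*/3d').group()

'/*t*/'

Unlike `match`, `search` isn't anchored — it looks for the pattern anywhere in the string.
The match spans [4:9] → '/*t*/'.
Captured: group 1 = 't'.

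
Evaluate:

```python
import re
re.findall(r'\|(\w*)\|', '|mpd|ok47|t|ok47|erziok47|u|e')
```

['mpd', 't', 'erziok47']

One capturing group, so `findall` returns just the captured substring from each match — 3 in all.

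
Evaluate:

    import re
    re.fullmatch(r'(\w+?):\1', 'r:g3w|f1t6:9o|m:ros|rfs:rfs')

None

After group 1 captures some text, `\1` only succeeds where that same text appears again.
`fullmatch` succeeds only if the pattern covers the string from start to end.
Here there's no way to consume every character, so the call returns None.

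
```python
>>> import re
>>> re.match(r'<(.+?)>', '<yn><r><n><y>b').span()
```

`match` is anchored at position 0; if the pattern doesn't fit there, it returns None.
The match spans [0:4] → '<yn>'.
Captured: group 1 = 'yn'.

(0, 4)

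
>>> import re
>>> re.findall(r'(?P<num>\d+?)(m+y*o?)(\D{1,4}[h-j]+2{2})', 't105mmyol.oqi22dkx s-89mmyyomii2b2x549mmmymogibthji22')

This matches one or more of a digit (lazy) (captured as 'num'); then one or more of a literal 'm', then zero or more of a literal 'y', then optionally the literal 'o' (captured); then 1 to 4 of a non-digit, then one or more of a character in [h-j], then exactly 2 of the literal '2' (captured).
With 3 capturing groups, `findall` returns a 3-tuple per match.

[('105', 'mmyo', 'l.oqi22')]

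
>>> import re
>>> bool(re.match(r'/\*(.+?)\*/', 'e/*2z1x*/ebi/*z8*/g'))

False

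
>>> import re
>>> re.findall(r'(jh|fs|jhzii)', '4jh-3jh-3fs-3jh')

Scanning left to right: at [1:3] match 'jh', group 1 = 'jh'; at [5:7] match 'jh', group 1 = 'jh'; at [9:11] match 'fs', group 1 = 'fs'; at [13:15] match 'jh', group 1 = 'jh'.
`findall` collects group 1 from each match (4 total).

['jh', 'jh', 'fs', 'jh']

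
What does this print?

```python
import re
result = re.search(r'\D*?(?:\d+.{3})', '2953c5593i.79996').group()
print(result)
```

Pattern: zero or more of a non-digit (lazy); then one or more of a digit, then exactly 3 of any character (non-capturing group).
`search` walks the string left to right and returns the first match it finds.
The match spans [0:7] → '2953c55'.

2953c55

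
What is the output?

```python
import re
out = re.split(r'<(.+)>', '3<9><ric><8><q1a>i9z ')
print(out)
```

The group in the pattern means `split` returns the separators' captures alongside the pieces.

['3', '9><ric><8><q1a', 'i9z ']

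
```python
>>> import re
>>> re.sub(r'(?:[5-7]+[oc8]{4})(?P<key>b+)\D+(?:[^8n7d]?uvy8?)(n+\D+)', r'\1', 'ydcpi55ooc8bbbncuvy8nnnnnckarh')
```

Pattern: one or more of a character in [5-7], then exactly 4 of one of [oc8] (non-capturing group); then one or more of a literal 'b' (captured as 'key'); then one or more of a non-digit; then optionally any character except [8n7d], then the literal 'uvy', then optionally the literal '8' (non-capturing group); then one or more of the literal 'n', then one or more of a non-digit (captured).
Matches: at [5:30] → '55ooc8bbbncuvy8nnnnnckarh'.
Each match is replaced using the text its own group 1 captured.

'ydcpibbb'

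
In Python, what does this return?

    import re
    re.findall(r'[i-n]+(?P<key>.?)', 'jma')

This matches one or more of a character in [i-n]; then optionally any character (captured as 'key').
Matches: at [0:3] match 'jma', group 1 = 'a'.
One capturing group, so `findall` returns just the captured substring from the one match — 1 in all.

['a']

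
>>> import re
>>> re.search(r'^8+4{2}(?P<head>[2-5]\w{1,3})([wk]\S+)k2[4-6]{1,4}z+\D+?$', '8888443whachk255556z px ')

This matches anchored at the start of the string; then one or more of a literal '8', then exactly 2 of a literal '4'; then a character in [2-5], then 1 to 3 of a word character (captured as 'head'); then one of [wk], then one or more of a non-whitespace character (captured); then the literal 'k2', then 1 to 4 of a character in [4-6], then one or more of a literal 'z'; then one or more of a non-digit (lazy); then anchored at the end.
Here no position works, so the call returns None.

None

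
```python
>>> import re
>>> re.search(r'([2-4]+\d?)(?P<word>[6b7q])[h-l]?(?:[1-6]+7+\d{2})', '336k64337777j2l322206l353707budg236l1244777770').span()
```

This matches one or more of a character in [2-4], then optionally a digit (captured); then one of [6b7q] (captured as 'word'); then optionally a character in [h-l]; then one or more of a character in [1-6], then one or more of the literal '7', then exactly 2 of a digit (non-capturing group).
`re.search` scans for the first position where the pattern succeeds.
The match spans [0:12] → '336k64337777'.
Captured: group 1 = '33', group 2 = '6'.

(0, 12)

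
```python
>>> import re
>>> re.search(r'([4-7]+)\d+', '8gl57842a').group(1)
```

'57'

Pattern: one or more of a character in [4-7] (captured); then one or more of a digit.
`re.search` scans for the first position where the pattern succeeds.
The match spans [3:8] → '57842'.
Captured: group 1 = '57'.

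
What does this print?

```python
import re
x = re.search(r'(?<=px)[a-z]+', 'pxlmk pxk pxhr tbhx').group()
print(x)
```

lmk

The positive lookaround only admits positions where the adjacent text matches; those characters stay outside the span.
`re.search` scans for the first position where the pattern succeeds.
The match spans [2:5] → 'lmk'.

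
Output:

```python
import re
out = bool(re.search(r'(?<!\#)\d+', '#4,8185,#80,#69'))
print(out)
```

Because the assertion is negative and zero-width, positions next to the forbidden text are skipped.
`re.search` scans for the first position where the pattern succeeds.
The match spans [3:7] → '8185'.

True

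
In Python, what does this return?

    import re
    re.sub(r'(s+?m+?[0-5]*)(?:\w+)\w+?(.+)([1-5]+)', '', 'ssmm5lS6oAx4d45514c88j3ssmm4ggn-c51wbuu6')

'wbuu6'

Pattern: one or more of the literal 's' (lazy), then one or more of a literal 'm' (lazy), then zero or more of a character in [0-5] (captured); then one or more of a word character (non-capturing group); then one or more of a word character (lazy); then one or more of any character (captured); then one or more of a character in [1-5] (captured).
Each match is replaced by ''.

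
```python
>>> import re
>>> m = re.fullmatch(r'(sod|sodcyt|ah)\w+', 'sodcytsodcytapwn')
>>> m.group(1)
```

Alternation isn't longest-match — the leftmost alternative that fits at this position is chosen.
`fullmatch` succeeds only if the pattern covers the string from start to end.
The match spans [0:16] → 'sodcytsodcytapwn'.
Captured: group 1 = 'sod'.

'sod'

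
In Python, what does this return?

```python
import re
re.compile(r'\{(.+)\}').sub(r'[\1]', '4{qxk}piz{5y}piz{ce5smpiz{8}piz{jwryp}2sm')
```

The replacement refers to a captured group, so each match is rewritten using its own captured text.

'4[qxk}piz{5y}piz{ce5smpiz{8}piz{jwryp]2sm'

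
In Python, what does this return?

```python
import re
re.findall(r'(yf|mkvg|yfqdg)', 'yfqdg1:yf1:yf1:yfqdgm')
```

['yf', 'yf', 'yf', 'yf']

Alternation isn't longest-match — the leftmost alternative that fits at this position is chosen.
One capturing group, so `findall` returns just the captured substring from each match — 4 in all.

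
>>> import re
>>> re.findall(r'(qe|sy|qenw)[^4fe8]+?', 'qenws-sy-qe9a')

Alternation tries branches left to right and keeps the first one that lets the overall match succeed at that position.
Matches: at [0:3] match 'qen', group 1 = 'qe'; at [6:9] match 'sy-', group 1 = 'sy'; at [9:12] match 'qe9', group 1 = 'qe'.
One capturing group, so `findall` returns just the captured substring from each match — 3 in all.

['qe', 'sy', 'qe']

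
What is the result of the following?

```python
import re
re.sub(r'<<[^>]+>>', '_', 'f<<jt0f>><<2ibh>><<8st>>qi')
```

'f___qi'

Each match is replaced by '_'.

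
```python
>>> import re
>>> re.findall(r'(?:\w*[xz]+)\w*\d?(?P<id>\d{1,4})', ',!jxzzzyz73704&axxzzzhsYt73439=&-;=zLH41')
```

['4', '9', '1']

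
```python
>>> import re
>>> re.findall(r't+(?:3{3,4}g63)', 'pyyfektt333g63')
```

Pattern: one or more of a literal 't'; then 3 to 4 of a literal '3', then the literal 'g63' (non-capturing group).
Matches: at [6:14] → 'tt333g63'.
With no groups in the pattern, `findall` gives back each whole match — 1 here.

['tt333g63']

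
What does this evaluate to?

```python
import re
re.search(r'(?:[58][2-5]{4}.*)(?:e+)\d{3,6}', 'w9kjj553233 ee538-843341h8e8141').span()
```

(5, 31)

Pattern: one of [58], then exactly 4 of a character in [2-5], then zero or more of any character (non-capturing group); then one or more of a literal 'e' (non-capturing group); then 3 to 6 of a digit.
`re.search` tries every starting position until one works.
The match spans [5:31] → '553233 ee538-843341h8e8141'.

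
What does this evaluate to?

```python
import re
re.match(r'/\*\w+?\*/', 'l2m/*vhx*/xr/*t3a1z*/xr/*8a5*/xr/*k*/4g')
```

None

`re.match` won't scan ahead — the pattern has to work from the very first character.
Here position 0 doesn't satisfy it, so the call returns None.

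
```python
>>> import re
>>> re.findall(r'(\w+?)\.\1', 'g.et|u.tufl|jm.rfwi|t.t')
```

['t']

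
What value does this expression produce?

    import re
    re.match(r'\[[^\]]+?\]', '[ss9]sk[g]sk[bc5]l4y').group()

With `match`, the pattern is implicitly anchored at the beginning.
The match spans [0:5] → '[ss9]'.

'[ss9]'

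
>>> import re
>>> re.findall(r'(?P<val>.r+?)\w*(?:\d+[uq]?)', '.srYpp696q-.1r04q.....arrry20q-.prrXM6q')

['sr', '1r', 'ar', 'pr']

The pattern matches any character, then one or more of the literal 'r' (lazy) (captured as 'val'); then zero or more of a word character; then one or more of a digit, then optionally one of [uq] (non-capturing group).
A `+?`/`*?`/`{m,n}?` starts at its minimum and grows only as far as needed for what follows to match.
Scanning left to right: at [1:10] match 'srYpp696q', group 1 = 'sr'; at [12:17] match '1r04q', group 1 = '1r'; at [22:30] match 'arrry20q', group 1 = 'ar'; at [32:39] match 'prrXM6q', group 1 = 'pr'.
One capturing group, so `findall` returns just the captured substring from each match — 4 in all.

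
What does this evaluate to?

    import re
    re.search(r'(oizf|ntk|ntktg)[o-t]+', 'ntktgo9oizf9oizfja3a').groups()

('ntk',)

Alternation isn't longest-match — the leftmost alternative that fits at this position is chosen.
`re.search` scans for the first position where the pattern succeeds.
The match spans [0:4] → 'ntkt'.
Captured: group 1 = 'ntk'.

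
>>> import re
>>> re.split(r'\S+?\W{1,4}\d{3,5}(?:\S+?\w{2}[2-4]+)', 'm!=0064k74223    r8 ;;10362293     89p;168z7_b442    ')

The string is cut at each match, leaving 4 pieces.

['', '    ', '     ', '    ']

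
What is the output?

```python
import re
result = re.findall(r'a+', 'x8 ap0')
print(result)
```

['a']

This matches one or more of a literal 'a'.
Matches: at [3:4] → 'a'.
`findall` yields the raw match text (1 of them) because the pattern has no groups.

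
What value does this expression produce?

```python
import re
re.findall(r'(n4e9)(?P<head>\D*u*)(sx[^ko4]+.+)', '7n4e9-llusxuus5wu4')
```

This matches the literal 'n4', then the literal 'e9' (captured); then zero or more of a non-digit, then zero or more of the literal 'u' (captured as 'head'); then the literal 'sx', then one or more of any character except [ko4], then one or more of any character (captured).
With 3 capturing groups, `findall` returns a 3-tuple per match.

[('n4e9', '-llu', 'sxuus5wu4')]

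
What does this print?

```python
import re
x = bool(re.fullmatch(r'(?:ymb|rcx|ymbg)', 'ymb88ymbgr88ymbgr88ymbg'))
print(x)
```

`re.fullmatch` is like wrapping the pattern in `^…$` (in single-line mode).
Here the pattern can't cover the whole string, so the call returns None, and `bool(None)` is False.

False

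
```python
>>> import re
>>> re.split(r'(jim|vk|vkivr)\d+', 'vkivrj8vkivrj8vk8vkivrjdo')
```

['vkivrj8vkivrj8', 'vk', 'vkivrjdo']

Matches to split on: at [14:17] → 'vk8'.
With a capturing group present, the delimiter's captured portion is kept in the result list.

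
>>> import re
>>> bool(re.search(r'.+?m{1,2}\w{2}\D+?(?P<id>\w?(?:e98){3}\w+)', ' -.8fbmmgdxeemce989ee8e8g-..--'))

Here the pattern never matches, so the call returns None, and `bool(None)` is False.

False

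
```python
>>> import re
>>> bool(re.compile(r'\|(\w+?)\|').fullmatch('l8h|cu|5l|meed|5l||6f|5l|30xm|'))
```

False

`re.fullmatch` requires the pattern to consume the entire string.
Here there's no way to consume every character, so the call returns None, and `bool(None)` is False.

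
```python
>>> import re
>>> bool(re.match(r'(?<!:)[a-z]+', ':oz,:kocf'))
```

The negative lookahead/lookbehind blocks any match where the forbidden context is present.
`match` is anchored at position 0; if the pattern doesn't fit there, it returns None.
Here the string doesn't start with a match, so the call returns None, and `bool(None)` is False.

False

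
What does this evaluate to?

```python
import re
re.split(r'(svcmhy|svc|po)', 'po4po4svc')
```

['', 'po', '4', 'po', '4', 'svc', '']

Because the pattern has a capturing group, `split` also inserts each captured text between the pieces.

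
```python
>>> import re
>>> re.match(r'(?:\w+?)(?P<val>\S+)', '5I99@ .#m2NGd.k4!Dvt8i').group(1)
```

'I99@'

This matches one or more of a word character (lazy) (non-capturing group); then one or more of a non-whitespace character (captured as 'val').
Because the quantifier is non-greedy, it stops expanding at the earliest point where the rest of the pattern can succeed.
`re.match` won't scan ahead — the pattern has to work from the very first character.
The match spans [0:5] → '5I99@'.
Captured: group 1 = 'I99@'.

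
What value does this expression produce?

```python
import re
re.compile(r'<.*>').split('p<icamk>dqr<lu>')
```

['p', '']

Matches to split on: at [1:15] → '<icamk>dqr<lu>'.
The string is cut at each match, leaving 2 pieces.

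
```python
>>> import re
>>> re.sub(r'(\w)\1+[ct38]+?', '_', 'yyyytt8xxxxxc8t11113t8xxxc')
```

The backreference `\1` re-matches whatever the first group consumed, character for character.
Matches: at [0:5] → 'yyyyt'; at [7:13] → 'xxxxxc'; at [15:20] → '11113'; at [22:26] → 'xxxc'.
`sub` substitutes '_' at each match site.

'_t8_8t_t8_'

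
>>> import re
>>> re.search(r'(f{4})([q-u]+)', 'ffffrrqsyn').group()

'ffffrrqs'

The match spans [0:8] → 'ffffrrqs'.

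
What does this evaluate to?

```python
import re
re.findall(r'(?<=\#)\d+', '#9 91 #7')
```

['9', '7']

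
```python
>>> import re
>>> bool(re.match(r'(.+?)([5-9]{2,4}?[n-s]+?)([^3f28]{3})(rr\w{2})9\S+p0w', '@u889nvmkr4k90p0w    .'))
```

`re.match` only tries the pattern at the start of the string.
Here the string doesn't start with a match, so the call returns None, and `bool(None)` is False.

False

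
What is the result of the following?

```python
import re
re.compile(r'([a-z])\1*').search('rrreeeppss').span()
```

(0, 3)

The backreference `\1` re-matches whatever the first group consumed, character for character.
The match spans [0:3] → 'rrr'.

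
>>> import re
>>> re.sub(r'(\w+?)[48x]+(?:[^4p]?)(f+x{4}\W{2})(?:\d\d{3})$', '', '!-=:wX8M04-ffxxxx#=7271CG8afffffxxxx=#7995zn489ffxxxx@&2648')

Pattern: one or more of a word character (lazy) (captured); then one or more of one of [48x]; then optionally any character except [4p] (non-capturing group); then one or more of the literal 'f', then exactly 4 of the literal 'x', then exactly 2 of a non-word character (captured); then a digit, then exactly 3 of a digit (non-capturing group); then anchored at the end.
Matches: at [38:59] → '7995zn489ffxxxx@&2648'.
Each match is replaced by ''.

'!-=:wX8M04-ffxxxx#=7271CG8afffffxxxx=#'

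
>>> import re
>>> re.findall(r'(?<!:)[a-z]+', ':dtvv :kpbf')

['tvv', 'pbf']

`(?!…)`/`(?<!…)` only lets a position through if the neighbouring text does NOT match; no characters are consumed.
Matches: at [2:5] → 'tvv'; at [8:11] → 'pbf'.
With no groups in the pattern, `findall` gives back each whole match — 2 here.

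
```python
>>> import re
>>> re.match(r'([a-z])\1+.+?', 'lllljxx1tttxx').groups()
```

('l',)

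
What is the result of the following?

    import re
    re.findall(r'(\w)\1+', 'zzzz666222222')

['z', '6', '2']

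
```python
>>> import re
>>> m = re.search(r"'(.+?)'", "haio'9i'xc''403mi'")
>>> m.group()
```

With the lazy modifier that quantifier settles for the fewest repetitions that let the rest of the pattern succeed (the atoms after it are unaffected and can still be greedy).
`search` walks the string left to right and returns the first match it finds.
The match spans [4:8] → "'9i'".
Captured: group 1 = '9i'.

"'9i'"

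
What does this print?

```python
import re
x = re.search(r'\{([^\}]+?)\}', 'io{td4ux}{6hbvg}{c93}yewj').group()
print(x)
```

The match spans [2:9] → '{td4ux}'.

{td4ux}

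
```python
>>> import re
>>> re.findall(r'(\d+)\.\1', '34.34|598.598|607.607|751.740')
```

['34', '598', '607']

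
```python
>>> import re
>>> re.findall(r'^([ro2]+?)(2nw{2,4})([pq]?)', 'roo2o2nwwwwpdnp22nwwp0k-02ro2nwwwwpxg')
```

Pattern: anchored at the start of the string; then one or more of one of [ro2] (lazy) (captured); then the literal '2n', then 2 to 4 of the literal 'w' (captured); then optionally one of [pq] (captured).
Scanning left to right: at [0:12] match 'roo2o2nwwwwp', groups = ('roo2o', '2nwwww', 'p').
With 3 capturing groups, `findall` returns a 3-tuple per match.

[('roo2o', '2nwwww', 'p')]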